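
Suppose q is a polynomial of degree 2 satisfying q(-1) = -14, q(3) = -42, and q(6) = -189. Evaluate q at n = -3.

-72

Write q(n) = an^2 + bn + c. Substituting each data point gives a linear system:
  a - b + c = -14
  9a + 3b + c = -42
  36a + 6b + c = -189
Solving the system yields a = -6, b = 5, c = -3.
So q(n) = -6n² + 5n - 3.
Then q(-3) = -72.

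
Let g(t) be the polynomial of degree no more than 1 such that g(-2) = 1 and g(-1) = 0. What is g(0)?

Using the Lagrange interpolation formula with nodes -2, -1:
  L_0(t) = (t + 1) / -1
  L_1(t) = (t + 2) / 1
Then g(t) = 1·L_0(t) + 0·L_1(t).
Expanding and collecting terms gives g(t) = -t - 1.
Evaluating at t = 0: g(0) = -1.

-1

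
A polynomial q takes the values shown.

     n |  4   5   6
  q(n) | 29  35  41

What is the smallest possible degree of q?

1

Forward differences of the values at n = 4, 5, 6:
  q  : 29  35  41
  Δ  : 6  6
  Δ^2: 0
The first differences are constant (6) and nonzero, while all higher differences vanish, so the minimal degree is 1.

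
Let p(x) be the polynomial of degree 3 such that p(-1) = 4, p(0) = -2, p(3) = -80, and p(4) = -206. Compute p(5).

Using the Lagrange interpolation formula with nodes -1, 0, 3, 4:
  L_0(x) = x(x - 3)(x - 4) / -20
  L_1(x) = (x + 1)(x - 3)(x - 4) / 12
  L_2(x) = (x + 1)x(x - 4) / -12
  L_3(x) = (x + 1)x(x - 3) / 20
Then p(x) = 4·L_0(x) - 2·L_1(x) - 80·L_2(x) - 206·L_3(x).
Expanding and collecting terms gives p(x) = -4x^3 + 3x^2 + x - 2.
Evaluating at x = 5: p(5) = -422.

-422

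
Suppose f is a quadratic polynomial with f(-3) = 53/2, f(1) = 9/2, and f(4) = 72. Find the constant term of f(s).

Write f(s) = as^2 + bs + c. Substituting each data point gives a linear system:
  9a - 3b + c = 53/2
  a + b + c = 9/2
  16a + 4b + c = 72
Solving the system yields a = 4, b = 5/2, c = -2.
So f(s) = 4s² + (5/2)s - 2.
The constant term is -2.

-2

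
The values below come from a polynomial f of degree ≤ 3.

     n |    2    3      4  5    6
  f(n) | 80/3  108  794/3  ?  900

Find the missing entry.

On equispaced nodes a degree-3 polynomial has vanishing fourth forward difference, so
  f(2) - 4·f(3) + 6·f(4) - 4·f(5) + f(6) = 0.
Substituting the known values and solving for f(5):
  -4·f(5) = -6248/3
  f(5) = 1562/3.

1562/3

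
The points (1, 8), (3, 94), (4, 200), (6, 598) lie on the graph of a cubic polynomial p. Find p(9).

Using the Lagrange interpolation formula with nodes 1, 3, 4, 6:
  L_0(u) = (u - 3)(u - 4)(u - 6) / -30
  L_1(u) = (u - 1)(u - 4)(u - 6) / 6
  L_2(u) = (u - 1)(u - 3)(u - 6) / -6
  L_3(u) = (u - 1)(u - 3)(u - 4) / 30
Then p(u) = 8·L_0(u) + 94·L_1(u) + 200·L_2(u) + 598·L_3(u).
Expanding and collecting terms gives p(u) = 2u^3 + 5u^2 - 3u + 4.
Evaluating at u = 9: p(9) = 1840.

1840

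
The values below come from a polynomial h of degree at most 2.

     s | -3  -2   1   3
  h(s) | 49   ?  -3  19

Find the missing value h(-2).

The 3 known points determine the degree-2 polynomial uniquely.
Write h(s) = as^2 + bs + c. Substituting each data point gives a linear system:
  9a - 3b + c = 49
  a + b + c = -3
  9a + 3b + c = 19
Solving the system yields a = 4, b = -5, c = -2.
So h(s) = 4s^2 - 5s - 2.
Then h(-2) = 24.

24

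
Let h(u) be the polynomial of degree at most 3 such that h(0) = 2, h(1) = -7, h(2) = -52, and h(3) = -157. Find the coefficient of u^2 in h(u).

Write h(u) = au^3 + bu^2 + cu + d. Substituting each data point gives a linear system:
  d = 2
  a + b + c + d = -7
  8a + 4b + 2c + d = -52
  27a + 9b + 3c + d = -157
Solving the system yields a = -4, b = -6, c = 1, d = 2.
So h(u) = -4u³ - 6u² + u + 2.
The coefficient of u^2 is -6.

-6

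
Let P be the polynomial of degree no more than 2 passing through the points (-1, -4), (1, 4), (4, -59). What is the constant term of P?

Write P(x) = ax^2 + bx + c. Substituting each data point gives a linear system:
  a - b + c = -4
  a + b + c = 4
  16a + 4b + c = -59
Solving the system yields a = -5, b = 4, c = 5.
So P(x) = -5x^2 + 4x + 5.
The constant term is 5.

5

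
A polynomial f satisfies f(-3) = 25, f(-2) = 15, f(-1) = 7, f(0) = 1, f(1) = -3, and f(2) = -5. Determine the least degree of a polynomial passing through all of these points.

Forward differences of the values at n = -3, -2, -1, 0, 1, 2:
  f  : 25  15  7  1  -3  -5
  Δ  : -10  -8  -6  -4  -2
  Δ^2: 2  2  2  2
  Δ^3: 0  0  0
  Δ^4: 0  0
  Δ^5: 0
The second differences are constant (2) and nonzero, while all higher differences vanish, so the minimal degree is 2.

2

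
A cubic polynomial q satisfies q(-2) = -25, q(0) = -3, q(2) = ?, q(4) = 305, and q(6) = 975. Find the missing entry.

43

On equispaced nodes a degree-3 polynomial has vanishing fourth forward difference, so
  q(-2) - 4·q(0) + 6·q(2) - 4·q(4) + q(6) = 0.
Substituting the known values and solving for q(2):
  6·q(2) = 258
  q(2) = 43.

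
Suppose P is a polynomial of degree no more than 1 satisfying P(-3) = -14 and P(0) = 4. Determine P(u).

P(u) = 6u + 4

Using the Lagrange interpolation formula with nodes -3, 0:
  L_0(u) = u / -3
  L_1(u) = (u + 3) / 3
Then P(u) = -14·L_0(u) + 4·L_1(u).
Expanding and collecting terms gives P(u) = 6u + 4.
Check: P(0) = 4. ✓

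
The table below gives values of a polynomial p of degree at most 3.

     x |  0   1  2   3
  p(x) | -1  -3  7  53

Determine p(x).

Write p(x) = ax^3 + bx^2 + cx + d. Substituting each data point gives a linear system:
  d = -1
  a + b + c + d = -3
  8a + 4b + 2c + d = 7
  27a + 9b + 3c + d = 53
Solving the system yields a = 4, b = -6, c = 0, d = -1.
So p(x) = 4x^3 - 6x^2 - 1.
Check: p(0) = -1. ✓

p(x) = 4x^3 - 6x^2 - 1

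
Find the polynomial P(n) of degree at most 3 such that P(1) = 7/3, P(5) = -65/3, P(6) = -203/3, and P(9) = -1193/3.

P(n) = -n^3 + 4n^2 + n - 5/3

Using the Lagrange interpolation formula with nodes 1, 5, 6, 9:
  L_0(n) = (n - 5)(n - 6)(n - 9) / -160
  L_1(n) = (n - 1)(n - 6)(n - 9) / 16
  L_2(n) = (n - 1)(n - 5)(n - 9) / -15
  L_3(n) = (n - 1)(n - 5)(n - 6) / 96
Then P(n) = 7/3·L_0(n) - 65/3·L_1(n) - 203/3·L_2(n) - 1193/3·L_3(n).
Expanding and collecting terms gives P(n) = -n^3 + 4n^2 + n - 5/3.
Check: P(5) = -65/3. ✓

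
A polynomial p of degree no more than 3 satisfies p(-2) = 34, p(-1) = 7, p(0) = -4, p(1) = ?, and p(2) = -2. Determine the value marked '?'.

The 4 known points determine the degree-3 polynomial uniquely.
Write p(x) = ax^3 + bx^2 + cx + d. Substituting each data point gives a linear system:
  -8a + 4b - 2c + d = 34
  -a + b - c + d = 7
  d = -4
  8a + 4b + 2c + d = -2
Solving the system yields a = -1, b = 5, c = -5, d = -4.
So p(x) = -x³ + 5x² - 5x - 4.
Then p(1) = -5.

-5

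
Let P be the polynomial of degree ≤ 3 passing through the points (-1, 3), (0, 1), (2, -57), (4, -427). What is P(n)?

Write P(n) = an^3 + bn^2 + cn + d. Substituting each data point gives a linear system:
  -a + b - c + d = 3
  d = 1
  8a + 4b + 2c + d = -57
  64a + 16b + 4c + d = -427
Solving the system yields a = -6, b = -3, c = 1, d = 1.
So P(n) = -6n³ - 3n² + n + 1.
Check: P(0) = 1. ✓

P(n) = -6n^3 - 3n^2 + n + 1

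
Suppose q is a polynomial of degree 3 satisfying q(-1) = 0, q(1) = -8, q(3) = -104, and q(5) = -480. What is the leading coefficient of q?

-4

Write q(n) = an^3 + bn^2 + cn + d. Substituting each data point gives a linear system:
  -a + b - c + d = 0
  a + b + c + d = -8
  27a + 9b + 3c + d = -104
  125a + 25b + 5c + d = -480
Solving the system yields a = -4, b = 1, c = 0, d = -5.
So q(n) = -4n³ + n² - 5.
The leading coefficient is -4.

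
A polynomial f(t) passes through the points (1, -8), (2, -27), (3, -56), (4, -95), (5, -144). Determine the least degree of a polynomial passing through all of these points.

2

Forward differences of the values at t = 1, 2, 3, 4, 5:
  f  : -8  -27  -56  -95  -144
  Δ  : -19  -29  -39  -49
  Δ^2: -10  -10  -10
  Δ^3: 0  0
  Δ^4: 0
The second differences are constant (-10) and nonzero, while all higher differences vanish, so the minimal degree is 2.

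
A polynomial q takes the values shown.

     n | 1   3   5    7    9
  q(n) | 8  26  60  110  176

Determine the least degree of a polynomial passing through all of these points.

2

Forward differences of the values at n = 1, 3, 5, 7, 9:
  q  : 8  26  60  110  176
  Δ  : 18  34  50  66
  Δ^2: 16  16  16
  Δ^3: 0  0
  Δ^4: 0
The second differences are constant (16) and nonzero, while all higher differences vanish, so the minimal degree is 2.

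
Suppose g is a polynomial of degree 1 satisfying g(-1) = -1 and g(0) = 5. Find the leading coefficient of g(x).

6

Write g(x) = ax + b. Substituting each data point gives a linear system:
  -a + b = -1
  b = 5
Solving the system yields a = 6, b = 5.
So g(x) = 6x + 5.
The leading coefficient is 6.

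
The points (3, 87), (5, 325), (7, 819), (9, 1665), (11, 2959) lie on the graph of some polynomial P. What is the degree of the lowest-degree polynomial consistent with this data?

Forward differences of the values at t = 3, 5, 7, 9, 11:
  P  : 87  325  819  1665  2959
  Δ  : 238  494  846  1294
  Δ^2: 256  352  448
  Δ^3: 96  96
  Δ^4: 0
The third differences are constant (96) and nonzero, while all higher differences vanish, so the minimal degree is 3.

3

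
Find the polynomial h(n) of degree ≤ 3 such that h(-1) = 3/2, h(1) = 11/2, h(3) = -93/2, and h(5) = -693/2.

h(n) = -4n^3 + 5n^2 + 6n - 3/2

Write h(n) = an^3 + bn^2 + cn + d. Substituting each data point gives a linear system:
  -a + b - c + d = 3/2
  a + b + c + d = 11/2
  27a + 9b + 3c + d = -93/2
  125a + 25b + 5c + d = -693/2
Solving the system yields a = -4, b = 5, c = 6, d = -3/2.
So h(n) = -4n^3 + 5n^2 + 6n - 3/2.
Check: h(1) = 11/2. ✓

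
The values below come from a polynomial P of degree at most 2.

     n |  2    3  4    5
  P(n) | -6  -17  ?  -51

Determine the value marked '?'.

On equispaced nodes a degree-2 polynomial has vanishing third forward difference, so
  - P(2) + 3·P(3) - 3·P(4) + P(5) = 0.
Substituting the known values and solving for P(4):
  -3·P(4) = 96
  P(4) = -32.

-32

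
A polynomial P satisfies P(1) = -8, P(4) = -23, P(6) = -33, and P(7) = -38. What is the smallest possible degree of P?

1

Divided differences on the nodes 1, 4, 6, 7:
  order 0: -8  -23  -33  -38
  order 1: -5  -5  -5
  order 2: 0  0
  order 3: 0
The order-1 divided differences are all -5 (nonzero) and every higher order vanishes, so the data lies on a polynomial of degree exactly 1.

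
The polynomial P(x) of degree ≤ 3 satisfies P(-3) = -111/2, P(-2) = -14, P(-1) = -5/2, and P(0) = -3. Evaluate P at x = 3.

Using the Lagrange interpolation formula with nodes -3, -2, -1, 0:
  L_0(x) = (x + 2)(x + 1)x / -6
  L_1(x) = (x + 3)(x + 1)x / 2
  L_2(x) = (x + 3)(x + 2)x / -2
  L_3(x) = (x + 3)(x + 2)(x + 1) / 6
Then P(x) = -111/2·L_0(x) - 14·L_1(x) - 5/2·L_2(x) - 3·L_3(x).
Expanding and collecting terms gives P(x) = 3x^3 + 3x^2 - (1/2)x - 3.
Evaluating at x = 3: P(3) = 207/2.

207/2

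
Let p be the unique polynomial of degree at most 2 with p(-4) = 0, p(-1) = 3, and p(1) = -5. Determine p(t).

Write p(t) = at^2 + bt + c. Substituting each data point gives a linear system:
  16a - 4b + c = 0
  a - b + c = 3
  a + b + c = -5
Solving the system yields a = -1, b = -4, c = 0.
So p(t) = -t^2 - 4t.
Check: p(-4) = 0. ✓

p(t) = -t^2 - 4t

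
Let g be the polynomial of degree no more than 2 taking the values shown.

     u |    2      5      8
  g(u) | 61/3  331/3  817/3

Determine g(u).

Write g(u) = au^2 + bu + c. Substituting each data point gives a linear system:
  4a + 2b + c = 61/3
  25a + 5b + c = 331/3
  64a + 8b + c = 817/3
Solving the system yields a = 4, b = 2, c = 1/3.
So g(u) = 4u^2 + 2u + 1/3.
Check: g(5) = 331/3. ✓

g(u) = 4u^2 + 2u + 1/3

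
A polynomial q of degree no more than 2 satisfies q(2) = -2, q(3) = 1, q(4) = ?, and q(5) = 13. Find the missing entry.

The 3 known points determine the degree-2 polynomial uniquely.
Write q(u) = au^2 + bu + c. Substituting each data point gives a linear system:
  4a + 2b + c = -2
  9a + 3b + c = 1
  25a + 5b + c = 13
Solving the system yields a = 1, b = -2, c = -2.
So q(u) = u² - 2u - 2.
Then q(4) = 6.

6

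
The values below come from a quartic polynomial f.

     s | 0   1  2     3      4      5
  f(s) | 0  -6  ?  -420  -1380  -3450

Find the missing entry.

The 5 known points determine the degree-4 polynomial uniquely.
Write f(s) = as^4 + bs^3 + cs^2 + ds + e. Substituting each data point gives a linear system:
  e = 0
  a + b + c + d + e = -6
  81a + 27b + 9c + 3d + e = -420
  256a + 64b + 16c + 4d + e = -1380
  625a + 125b + 25c + 5d + e = -3450
Solving the system yields a = -6, b = 2, c = 3, d = -5, e = 0.
So f(s) = -6s^4 + 2s^3 + 3s^2 - 5s.
Then f(2) = -78.

-78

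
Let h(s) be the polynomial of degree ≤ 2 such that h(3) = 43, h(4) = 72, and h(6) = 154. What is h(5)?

109

Using the Lagrange interpolation formula with nodes 3, 4, 6:
  L_0(s) = (s - 4)(s - 6) / 3
  L_1(s) = (s - 3)(s - 6) / -2
  L_2(s) = (s - 3)(s - 4) / 6
Then h(s) = 43·L_0(s) + 72·L_1(s) + 154·L_2(s).
Expanding and collecting terms gives h(s) = 4s² + s + 4.
Evaluating at s = 5: h(5) = 109.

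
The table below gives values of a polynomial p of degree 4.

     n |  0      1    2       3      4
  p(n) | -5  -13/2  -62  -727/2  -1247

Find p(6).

-6824

Write p(n) = an^4 + bn^3 + cn^2 + dn + e. Substituting each data point gives a linear system:
  e = -5
  a + b + c + d + e = -13/2
  16a + 8b + 4c + 2d + e = -62
  81a + 27b + 9c + 3d + e = -727/2
  256a + 64b + 16c + 4d + e = -1247
Solving the system yields a = -6, b = 4, c = 3, d = -5/2, e = -5.
So p(n) = -6n^4 + 4n^3 + 3n^2 - (5/2)n - 5.
Then p(6) = -6824.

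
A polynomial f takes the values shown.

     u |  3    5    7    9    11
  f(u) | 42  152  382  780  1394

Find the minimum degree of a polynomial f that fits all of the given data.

3

Forward differences of the values at u = 3, 5, 7, 9, 11:
  f  : 42  152  382  780  1394
  Δ  : 110  230  398  614
  Δ^2: 120  168  216
  Δ^3: 48  48
  Δ^4: 0
The third differences are constant (48) and nonzero, while all higher differences vanish, so the minimal degree is 3.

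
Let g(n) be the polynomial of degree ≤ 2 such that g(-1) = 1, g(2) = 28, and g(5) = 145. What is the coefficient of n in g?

4

Write g(n) = an^2 + bn + c. Substituting each data point gives a linear system:
  a - b + c = 1
  4a + 2b + c = 28
  25a + 5b + c = 145
Solving the system yields a = 5, b = 4, c = 0.
So g(n) = 5n² + 4n.
The coefficient of n is 4.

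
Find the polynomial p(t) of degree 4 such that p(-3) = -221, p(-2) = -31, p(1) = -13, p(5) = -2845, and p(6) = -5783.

Using the Lagrange interpolation formula with nodes -3, -2, 1, 5, 6:
  L_0(t) = (t + 2)(t - 1)(t - 5)(t - 6) / 288
  L_1(t) = (t + 3)(t - 1)(t - 5)(t - 6) / -168
  L_2(t) = (t + 3)(t + 2)(t - 5)(t - 6) / 240
  L_3(t) = (t + 3)(t + 2)(t - 1)(t - 6) / -224
  L_4(t) = (t + 3)(t + 2)(t - 1)(t - 5) / 360
Then p(t) = -221·L_0(t) - 31·L_1(t) - 13·L_2(t) - 2845·L_3(t) - 5783·L_4(t).
Expanding and collecting terms gives p(t) = -4t^4 - 3t^3 + 2t^2 - 3t - 5.
Check: p(5) = -2845. ✓

p(t) = -4t^4 - 3t^3 + 2t^2 - 3t - 5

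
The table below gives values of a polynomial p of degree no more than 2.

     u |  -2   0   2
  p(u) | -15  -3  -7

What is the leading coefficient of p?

-2

Write p(u) = au^2 + bu + c. Substituting each data point gives a linear system:
  4a - 2b + c = -15
  c = -3
  4a + 2b + c = -7
Solving the system yields a = -2, b = 2, c = -3.
So p(u) = -2u² + 2u - 3.
The leading coefficient is -2.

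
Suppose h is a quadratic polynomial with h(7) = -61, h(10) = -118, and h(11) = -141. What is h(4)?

-22

Write h(x) = ax^2 + bx + c. Substituting each data point gives a linear system:
  49a + 7b + c = -61
  100a + 10b + c = -118
  121a + 11b + c = -141
Solving the system yields a = -1, b = -2, c = 2.
So h(x) = -x^2 - 2x + 2.
Then h(4) = -22.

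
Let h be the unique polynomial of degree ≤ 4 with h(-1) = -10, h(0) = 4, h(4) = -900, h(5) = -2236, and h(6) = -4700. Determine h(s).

Write h(s) = as^4 + bs^3 + cs^2 + ds + e. Substituting each data point gives a linear system:
  a - b + c - d + e = -10
  e = 4
  256a + 64b + 16c + 4d + e = -900
  625a + 125b + 25c + 5d + e = -2236
  1296a + 216b + 36c + 6d + e = -4700
Solving the system yields a = -4, b = 3, c = -5, d = 2, e = 4.
So h(s) = -4s^4 + 3s^3 - 5s^2 + 2s + 4.
Check: h(4) = -900. ✓

h(s) = -4s^4 + 3s^3 - 5s^2 + 2s + 4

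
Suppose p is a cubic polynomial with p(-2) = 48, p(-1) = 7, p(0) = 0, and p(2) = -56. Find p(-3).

Write p(s) = as^3 + bs^2 + cs + d. Substituting each data point gives a linear system:
  -8a + 4b - 2c + d = 48
  -a + b - c + d = 7
  d = 0
  8a + 4b + 2c + d = -56
Solving the system yields a = -6, b = -1, c = -2, d = 0.
So p(s) = -6s^3 - s^2 - 2s.
Then p(-3) = 159.

159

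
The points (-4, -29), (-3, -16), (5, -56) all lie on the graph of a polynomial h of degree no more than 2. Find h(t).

Using the Lagrange interpolation formula with nodes -4, -3, 5:
  L_0(t) = (t + 3)(t - 5) / 9
  L_1(t) = (t + 4)(t - 5) / -8
  L_2(t) = (t + 4)(t + 3) / 72
Then h(t) = -29·L_0(t) - 16·L_1(t) - 56·L_2(t).
Expanding and collecting terms gives h(t) = -2t² - t - 1.
Check: h(-3) = -16. ✓

h(t) = -2t^2 - t - 1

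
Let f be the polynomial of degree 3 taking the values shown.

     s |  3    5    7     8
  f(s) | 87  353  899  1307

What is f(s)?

Write f(s) = as^3 + bs^2 + cs + d. Substituting each data point gives a linear system:
  27a + 9b + 3c + d = 87
  125a + 25b + 5c + d = 353
  343a + 49b + 7c + d = 899
  512a + 64b + 8c + d = 1307
Solving the system yields a = 2, b = 5, c = -5, d = 3.
So f(s) = 2s^3 + 5s^2 - 5s + 3.
Check: f(3) = 87. ✓

f(s) = 2s^3 + 5s^2 - 5s + 3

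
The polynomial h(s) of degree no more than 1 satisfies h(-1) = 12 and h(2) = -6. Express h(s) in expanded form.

h(s) = -6s + 6

Using the Lagrange interpolation formula with nodes -1, 2:
  L_0(s) = (s - 2) / -3
  L_1(s) = (s + 1) / 3
Then h(s) = 12·L_0(s) - 6·L_1(s).
Expanding and collecting terms gives h(s) = -6s + 6.
Check: h(2) = -6. ✓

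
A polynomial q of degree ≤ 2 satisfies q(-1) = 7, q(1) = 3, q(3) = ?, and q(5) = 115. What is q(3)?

The 3 known points determine the degree-2 polynomial uniquely.
Write q(n) = an^2 + bn + c. Substituting each data point gives a linear system:
  a - b + c = 7
  a + b + c = 3
  25a + 5b + c = 115
Solving the system yields a = 5, b = -2, c = 0.
So q(n) = 5n^2 - 2n.
Then q(3) = 39.

39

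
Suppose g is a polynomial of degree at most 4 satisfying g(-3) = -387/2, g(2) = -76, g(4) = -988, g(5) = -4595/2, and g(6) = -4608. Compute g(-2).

-40

Write g(t) = at^4 + bt^3 + ct^2 + dt + e. Substituting each data point gives a linear system:
  81a - 27b + 9c - 3d + e = -387/2
  16a + 8b + 4c + 2d + e = -76
  256a + 64b + 16c + 4d + e = -988
  625a + 125b + 25c + 5d + e = -4595/2
  1296a + 216b + 36c + 6d + e = -4608
Solving the system yields a = -3, b = -3, c = -5/2, d = 3, e = 0.
So g(t) = -3t^4 - 3t^3 - (5/2)t^2 + 3t.
Then g(-2) = -40.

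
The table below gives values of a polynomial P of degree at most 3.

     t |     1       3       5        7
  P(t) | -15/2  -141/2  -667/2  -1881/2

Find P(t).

Using the Lagrange interpolation formula with nodes 1, 3, 5, 7:
  L_0(t) = (t - 3)(t - 5)(t - 7) / -48
  L_1(t) = (t - 1)(t - 5)(t - 7) / 16
  L_2(t) = (t - 1)(t - 3)(t - 7) / -16
  L_3(t) = (t - 1)(t - 3)(t - 5) / 48
Then P(t) = -15/2·L_0(t) - 141/2·L_1(t) - 667/2·L_2(t) - 1881/2·L_3(t).
Expanding and collecting terms gives P(t) = -3t^3 + 2t^2 - (1/2)t - 6.
Check: P(1) = -15/2. ✓

P(t) = -3t^3 + 2t^2 - (1/2)t - 6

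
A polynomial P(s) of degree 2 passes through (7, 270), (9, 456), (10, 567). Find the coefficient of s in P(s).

Write P(s) = as^2 + bs + c. Substituting each data point gives a linear system:
  49a + 7b + c = 270
  81a + 9b + c = 456
  100a + 10b + c = 567
Solving the system yields a = 6, b = -3, c = -3.
So P(s) = 6s² - 3s - 3.
The coefficient of s is -3.

-3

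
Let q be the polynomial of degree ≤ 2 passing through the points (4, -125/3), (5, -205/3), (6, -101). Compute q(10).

Using the Lagrange interpolation formula with nodes 4, 5, 6:
  L_0(s) = (s - 5)(s - 6) / 2
  L_1(s) = (s - 4)(s - 6) / -1
  L_2(s) = (s - 4)(s - 5) / 2
Then q(s) = -125/3·L_0(s) - 205/3·L_1(s) - 101·L_2(s).
Expanding and collecting terms gives q(s) = -3s^2 + (1/3)s + 5.
Evaluating at s = 10: q(10) = -875/3.

-875/3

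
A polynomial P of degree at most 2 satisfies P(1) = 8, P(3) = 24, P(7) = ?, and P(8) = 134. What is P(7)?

The 3 known points determine the degree-2 polynomial uniquely.
Write P(s) = as^2 + bs + c. Substituting each data point gives a linear system:
  a + b + c = 8
  9a + 3b + c = 24
  64a + 8b + c = 134
Solving the system yields a = 2, b = 0, c = 6.
So P(s) = 2s^2 + 6.
Then P(7) = 104.

104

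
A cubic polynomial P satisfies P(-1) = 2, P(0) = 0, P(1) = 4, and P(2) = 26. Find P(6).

534

Using the Lagrange interpolation formula with nodes -1, 0, 1, 2:
  L_0(s) = s(s - 1)(s - 2) / -6
  L_1(s) = (s + 1)(s - 1)(s - 2) / 2
  L_2(s) = (s + 1)s(s - 2) / -2
  L_3(s) = (s + 1)s(s - 1) / 6
Then P(s) = 2·L_0(s) + 0·L_1(s) + 4·L_2(s) + 26·L_3(s).
Expanding and collecting terms gives P(s) = 2s^3 + 3s^2 - s.
Evaluating at s = 6: P(6) = 534.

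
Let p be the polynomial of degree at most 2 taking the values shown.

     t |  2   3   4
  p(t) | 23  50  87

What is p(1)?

Write p(t) = at^2 + bt + c. Substituting each data point gives a linear system:
  4a + 2b + c = 23
  9a + 3b + c = 50
  16a + 4b + c = 87
Solving the system yields a = 5, b = 2, c = -1.
So p(t) = 5t^2 + 2t - 1.
Then p(1) = 6.

6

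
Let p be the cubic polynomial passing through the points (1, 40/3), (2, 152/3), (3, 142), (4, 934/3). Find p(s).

p(s) = 4s^3 + 3s^2 + (1/3)s + 6

Using the Lagrange interpolation formula with nodes 1, 2, 3, 4:
  L_0(s) = (s - 2)(s - 3)(s - 4) / -6
  L_1(s) = (s - 1)(s - 3)(s - 4) / 2
  L_2(s) = (s - 1)(s - 2)(s - 4) / -2
  L_3(s) = (s - 1)(s - 2)(s - 3) / 6
Then p(s) = 40/3·L_0(s) + 152/3·L_1(s) + 142·L_2(s) + 934/3·L_3(s).
Expanding and collecting terms gives p(s) = 4s^3 + 3s^2 + (1/3)s + 6.
Check: p(2) = 152/3. ✓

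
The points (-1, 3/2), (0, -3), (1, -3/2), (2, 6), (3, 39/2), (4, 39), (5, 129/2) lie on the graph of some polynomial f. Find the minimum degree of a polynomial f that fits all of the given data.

Forward differences of the values at s = -1, 0, 1, 2, 3, 4, 5:
  f  : 3/2  -3  -3/2  6  39/2  39  129/2
  Δ  : -9/2  3/2  15/2  27/2  39/2  51/2
  Δ^2: 6  6  6  6  6
  Δ^3: 0  0  0  0
  Δ^4: 0  0  0
  Δ^5: 0  0
  Δ^6: 0
The second differences are constant (6) and nonzero, while all higher differences vanish, so the minimal degree is 2.

2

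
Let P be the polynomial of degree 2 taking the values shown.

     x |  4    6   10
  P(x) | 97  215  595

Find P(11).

720

Using the Lagrange interpolation formula with nodes 4, 6, 10:
  L_0(x) = (x - 6)(x - 10) / 12
  L_1(x) = (x - 4)(x - 10) / -8
  L_2(x) = (x - 4)(x - 6) / 24
Then P(x) = 97·L_0(x) + 215·L_1(x) + 595·L_2(x).
Expanding and collecting terms gives P(x) = 6x^2 - x + 5.
Evaluating at x = 11: P(11) = 720.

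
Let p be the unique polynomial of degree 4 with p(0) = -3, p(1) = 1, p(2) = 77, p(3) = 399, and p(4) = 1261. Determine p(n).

p(n) = 5n^4 - n^3 + 4n^2 - 4n - 3

Write p(n) = an^4 + bn^3 + cn^2 + dn + e. Substituting each data point gives a linear system:
  e = -3
  a + b + c + d + e = 1
  16a + 8b + 4c + 2d + e = 77
  81a + 27b + 9c + 3d + e = 399
  256a + 64b + 16c + 4d + e = 1261
Solving the system yields a = 5, b = -1, c = 4, d = -4, e = -3.
So p(n) = 5n⁴ - n³ + 4n² - 4n - 3.
Check: p(2) = 77. ✓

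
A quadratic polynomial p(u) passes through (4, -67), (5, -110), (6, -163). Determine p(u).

Write p(u) = au^2 + bu + c. Substituting each data point gives a linear system:
  16a + 4b + c = -67
  25a + 5b + c = -110
  36a + 6b + c = -163
Solving the system yields a = -5, b = 2, c = 5.
So p(u) = -5u^2 + 2u + 5.
Check: p(6) = -163. ✓

p(u) = -5u^2 + 2u + 5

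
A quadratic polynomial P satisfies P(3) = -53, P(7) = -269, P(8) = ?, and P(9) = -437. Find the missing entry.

The 3 known points determine the degree-2 polynomial uniquely.
Write P(n) = an^2 + bn + c. Substituting each data point gives a linear system:
  9a + 3b + c = -53
  49a + 7b + c = -269
  81a + 9b + c = -437
Solving the system yields a = -5, b = -4, c = 4.
So P(n) = -5n² - 4n + 4.
Then P(8) = -348.

-348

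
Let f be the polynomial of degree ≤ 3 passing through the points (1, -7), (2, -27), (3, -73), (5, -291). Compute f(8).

Using the Lagrange interpolation formula with nodes 1, 2, 3, 5:
  L_0(s) = (s - 2)(s - 3)(s - 5) / -8
  L_1(s) = (s - 1)(s - 3)(s - 5) / 3
  L_2(s) = (s - 1)(s - 2)(s - 5) / -4
  L_3(s) = (s - 1)(s - 2)(s - 3) / 24
Then f(s) = -7·L_0(s) - 27·L_1(s) - 73·L_2(s) - 291·L_3(s).
Expanding and collecting terms gives f(s) = -2s^3 - s^2 - 3s - 1.
Evaluating at s = 8: f(8) = -1113.

-1113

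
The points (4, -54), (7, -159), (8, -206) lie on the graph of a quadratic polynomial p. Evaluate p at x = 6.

Using the Lagrange interpolation formula with nodes 4, 7, 8:
  L_0(x) = (x - 7)(x - 8) / 12
  L_1(x) = (x - 4)(x - 8) / -3
  L_2(x) = (x - 4)(x - 7) / 4
Then p(x) = -54·L_0(x) - 159·L_1(x) - 206·L_2(x).
Expanding and collecting terms gives p(x) = -3x^2 - 2x + 2.
Evaluating at x = 6: p(6) = -118.

-118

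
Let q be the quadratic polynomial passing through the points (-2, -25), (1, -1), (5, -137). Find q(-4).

Write q(u) = au^2 + bu + c. Substituting each data point gives a linear system:
  4a - 2b + c = -25
  a + b + c = -1
  25a + 5b + c = -137
Solving the system yields a = -6, b = 2, c = 3.
So q(u) = -6u² + 2u + 3.
Then q(-4) = -101.

-101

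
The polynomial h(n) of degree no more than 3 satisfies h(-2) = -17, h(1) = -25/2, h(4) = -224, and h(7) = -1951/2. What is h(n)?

Write h(n) = an^3 + bn^2 + cn + d. Substituting each data point gives a linear system:
  -8a + 4b - 2c + d = -17
  a + b + c + d = -25/2
  64a + 16b + 4c + d = -224
  343a + 49b + 7c + d = -1951/2
Solving the system yields a = -2, b = -6, c = 3/2, d = -6.
So h(n) = -2n^3 - 6n^2 + (3/2)n - 6.
Check: h(4) = -224. ✓

h(n) = -2n^3 - 6n^2 + (3/2)n - 6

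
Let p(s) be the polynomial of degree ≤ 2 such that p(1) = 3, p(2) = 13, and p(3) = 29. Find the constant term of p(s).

Write p(s) = as^2 + bs + c. Substituting each data point gives a linear system:
  a + b + c = 3
  4a + 2b + c = 13
  9a + 3b + c = 29
Solving the system yields a = 3, b = 1, c = -1.
So p(s) = 3s^2 + s - 1.
The constant term is -1.

-1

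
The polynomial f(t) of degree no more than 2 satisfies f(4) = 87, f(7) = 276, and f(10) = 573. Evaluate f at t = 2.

21

Forward differences of the values at t = 4, 7, 10:
  f  : 87  276  573
  Δ  : 189  297
  Δ^2: 108
The second differences are constant, confirming degree 2.
Interpolating (Newton forward form) and evaluating at t = 2 gives f(2) = 21.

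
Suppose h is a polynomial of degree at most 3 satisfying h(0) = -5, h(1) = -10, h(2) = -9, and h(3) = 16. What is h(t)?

h(t) = 3t^3 - 6t^2 - 2t - 5

Write h(t) = at^3 + bt^2 + ct + d. Substituting each data point gives a linear system:
  d = -5
  a + b + c + d = -10
  8a + 4b + 2c + d = -9
  27a + 9b + 3c + d = 16
Solving the system yields a = 3, b = -6, c = -2, d = -5.
So h(t) = 3t^3 - 6t^2 - 2t - 5.
Check: h(3) = 16. ✓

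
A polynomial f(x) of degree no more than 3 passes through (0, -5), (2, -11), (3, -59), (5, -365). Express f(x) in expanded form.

Write f(x) = ax^3 + bx^2 + cx + d. Substituting each data point gives a linear system:
  d = -5
  8a + 4b + 2c + d = -11
  27a + 9b + 3c + d = -59
  125a + 25b + 5c + d = -365
Solving the system yields a = -4, b = 5, c = 3, d = -5.
So f(x) = -4x^3 + 5x^2 + 3x - 5.
Check: f(0) = -5. ✓

f(x) = -4x^3 + 5x^2 + 3x - 5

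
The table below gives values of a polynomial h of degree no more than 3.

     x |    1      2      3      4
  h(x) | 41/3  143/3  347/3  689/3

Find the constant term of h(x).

5/3

Write h(x) = ax^3 + bx^2 + cx + d. Substituting each data point gives a linear system:
  a + b + c + d = 41/3
  8a + 4b + 2c + d = 143/3
  27a + 9b + 3c + d = 347/3
  64a + 16b + 4c + d = 689/3
Solving the system yields a = 2, b = 5, c = 5, d = 5/3.
So h(x) = 2x³ + 5x² + 5x + 5/3.
The constant term is 5/3.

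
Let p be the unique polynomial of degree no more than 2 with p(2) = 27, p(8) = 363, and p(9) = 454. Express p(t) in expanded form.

Write p(t) = at^2 + bt + c. Substituting each data point gives a linear system:
  4a + 2b + c = 27
  64a + 8b + c = 363
  81a + 9b + c = 454
Solving the system yields a = 5, b = 6, c = -5.
So p(t) = 5t² + 6t - 5.
Check: p(2) = 27. ✓

p(t) = 5t^2 + 6t - 5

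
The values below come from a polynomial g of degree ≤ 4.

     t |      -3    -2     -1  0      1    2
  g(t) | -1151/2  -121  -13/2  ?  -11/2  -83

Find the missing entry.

2

On equispaced nodes a degree-4 polynomial has vanishing fifth forward difference, so
  - g(-3) + 5·g(-2) - 10·g(-1) + 10·g(0) - 5·g(1) + g(2) = 0.
Substituting the known values and solving for g(0):
  10·g(0) = 20
  g(0) = 2.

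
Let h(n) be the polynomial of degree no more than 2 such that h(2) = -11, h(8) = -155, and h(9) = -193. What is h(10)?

-235

Write h(n) = an^2 + bn + c. Substituting each data point gives a linear system:
  4a + 2b + c = -11
  64a + 8b + c = -155
  81a + 9b + c = -193
Solving the system yields a = -2, b = -4, c = 5.
So h(n) = -2n^2 - 4n + 5.
Then h(10) = -235.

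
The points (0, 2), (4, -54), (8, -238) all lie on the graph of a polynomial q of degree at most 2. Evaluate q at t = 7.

-180

Using the Lagrange interpolation formula with nodes 0, 4, 8:
  L_0(t) = (t - 4)(t - 8) / 32
  L_1(t) = t(t - 8) / -16
  L_2(t) = t(t - 4) / 32
Then q(t) = 2·L_0(t) - 54·L_1(t) - 238·L_2(t).
Expanding and collecting terms gives q(t) = -4t^2 + 2t + 2.
Evaluating at t = 7: q(7) = -180.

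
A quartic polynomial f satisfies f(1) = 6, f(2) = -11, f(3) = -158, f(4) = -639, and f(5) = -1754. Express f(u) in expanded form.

Write f(u) = au^4 + bu^3 + cu^2 + du + e. Substituting each data point gives a linear system:
  a + b + c + d + e = 6
  16a + 8b + 4c + 2d + e = -11
  81a + 27b + 9c + 3d + e = -158
  256a + 64b + 16c + 4d + e = -639
  625a + 125b + 25c + 5d + e = -1754
Solving the system yields a = -4, b = 6, c = -1, d = 4, e = 1.
So f(u) = -4u^4 + 6u^3 - u^2 + 4u + 1.
Check: f(2) = -11. ✓

f(u) = -4u^4 + 6u^3 - u^2 + 4u + 1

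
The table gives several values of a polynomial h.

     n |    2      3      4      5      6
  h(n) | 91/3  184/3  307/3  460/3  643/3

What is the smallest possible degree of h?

Forward differences of the values at n = 2, 3, 4, 5, 6:
  h  : 91/3  184/3  307/3  460/3  643/3
  Δ  : 31  41  51  61
  Δ^2: 10  10  10
  Δ^3: 0  0
  Δ^4: 0
The second differences are constant (10) and nonzero, while all higher differences vanish, so the minimal degree is 2.

2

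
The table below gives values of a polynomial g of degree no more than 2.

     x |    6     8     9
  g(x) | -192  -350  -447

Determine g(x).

Using the Lagrange interpolation formula with nodes 6, 8, 9:
  L_0(x) = (x - 8)(x - 9) / 6
  L_1(x) = (x - 6)(x - 9) / -2
  L_2(x) = (x - 6)(x - 8) / 3
Then g(x) = -192·L_0(x) - 350·L_1(x) - 447·L_2(x).
Expanding and collecting terms gives g(x) = -6x^2 + 5x - 6.
Check: g(9) = -447. ✓

g(x) = -6x^2 + 5x - 6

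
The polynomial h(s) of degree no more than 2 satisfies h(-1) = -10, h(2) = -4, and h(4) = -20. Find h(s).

Write h(s) = as^2 + bs + c. Substituting each data point gives a linear system:
  a - b + c = -10
  4a + 2b + c = -4
  16a + 4b + c = -20
Solving the system yields a = -2, b = 4, c = -4.
So h(s) = -2s² + 4s - 4.
Check: h(4) = -20. ✓

h(s) = -2s^2 + 4s - 4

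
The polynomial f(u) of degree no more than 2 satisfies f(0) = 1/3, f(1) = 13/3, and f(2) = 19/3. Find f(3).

Write f(u) = au^2 + bu + c. Substituting each data point gives a linear system:
  c = 1/3
  a + b + c = 13/3
  4a + 2b + c = 19/3
Solving the system yields a = -1, b = 5, c = 1/3.
So f(u) = -u^2 + 5u + 1/3.
Then f(3) = 19/3.

19/3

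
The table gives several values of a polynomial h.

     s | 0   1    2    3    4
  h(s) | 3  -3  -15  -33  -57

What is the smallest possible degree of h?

Forward differences of the values at s = 0, 1, 2, 3, 4:
  h  : 3  -3  -15  -33  -57
  Δ  : -6  -12  -18  -24
  Δ^2: -6  -6  -6
  Δ^3: 0  0
  Δ^4: 0
The second differences are constant (-6) and nonzero, while all higher differences vanish, so the minimal degree is 2.

2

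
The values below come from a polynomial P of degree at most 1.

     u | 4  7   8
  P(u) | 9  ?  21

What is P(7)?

The 2 known points determine the degree-1 polynomial uniquely.
Write P(u) = au + b. Substituting each data point gives a linear system:
  4a + b = 9
  8a + b = 21
Solving the system yields a = 3, b = -3.
So P(u) = 3u - 3.
Then P(7) = 18.

18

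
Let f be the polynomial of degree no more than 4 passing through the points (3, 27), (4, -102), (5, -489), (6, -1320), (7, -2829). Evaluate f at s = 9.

-9057

Write f(s) = as^4 + bs^3 + cs^2 + ds + e. Substituting each data point gives a linear system:
  81a + 27b + 9c + 3d + e = 27
  256a + 64b + 16c + 4d + e = -102
  625a + 125b + 25c + 5d + e = -489
  1296a + 216b + 36c + 6d + e = -1320
  2401a + 343b + 49c + 7d + e = -2829
Solving the system yields a = -2, b = 5, c = 5, d = 1, e = 6.
So f(s) = -2s^4 + 5s^3 + 5s^2 + s + 6.
Then f(9) = -9057.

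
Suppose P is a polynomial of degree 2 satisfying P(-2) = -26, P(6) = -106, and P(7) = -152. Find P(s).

P(s) = -4s^2 + 6s + 2

Using the Lagrange interpolation formula with nodes -2, 6, 7:
  L_0(s) = (s - 6)(s - 7) / 72
  L_1(s) = (s + 2)(s - 7) / -8
  L_2(s) = (s + 2)(s - 6) / 9
Then P(s) = -26·L_0(s) - 106·L_1(s) - 152·L_2(s).
Expanding and collecting terms gives P(s) = -4s^2 + 6s + 2.
Check: P(-2) = -26. ✓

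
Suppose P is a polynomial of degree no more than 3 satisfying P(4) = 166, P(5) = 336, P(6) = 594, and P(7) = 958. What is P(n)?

P(n) = 3n^3 - n^2 - 4n + 6

Write P(n) = an^3 + bn^2 + cn + d. Substituting each data point gives a linear system:
  64a + 16b + 4c + d = 166
  125a + 25b + 5c + d = 336
  216a + 36b + 6c + d = 594
  343a + 49b + 7c + d = 958
Solving the system yields a = 3, b = -1, c = -4, d = 6.
So P(n) = 3n^3 - n^2 - 4n + 6.
Check: P(7) = 958. ✓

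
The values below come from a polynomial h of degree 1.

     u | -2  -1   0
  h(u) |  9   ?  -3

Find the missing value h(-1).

On equispaced nodes a degree-1 polynomial has vanishing second forward difference, so
  h(-2) - 2·h(-1) + h(0) = 0.
Substituting the known values and solving for h(-1):
  -2·h(-1) = -6
  h(-1) = 3.

3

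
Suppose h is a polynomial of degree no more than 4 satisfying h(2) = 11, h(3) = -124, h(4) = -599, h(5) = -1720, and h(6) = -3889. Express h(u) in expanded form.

Write h(u) = au^4 + bu^3 + cu^2 + du + e. Substituting each data point gives a linear system:
  16a + 8b + 4c + 2d + e = 11
  81a + 27b + 9c + 3d + e = -124
  256a + 64b + 16c + 4d + e = -599
  625a + 125b + 25c + 5d + e = -1720
  1296a + 216b + 36c + 6d + e = -3889
Solving the system yields a = -4, b = 5, c = 5, d = 5, e = 5.
So h(u) = -4u^4 + 5u^3 + 5u^2 + 5u + 5.
Check: h(4) = -599. ✓

h(u) = -4u^4 + 5u^3 + 5u^2 + 5u + 5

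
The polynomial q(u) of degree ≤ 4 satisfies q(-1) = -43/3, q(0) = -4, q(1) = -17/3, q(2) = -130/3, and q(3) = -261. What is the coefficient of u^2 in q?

Write q(u) = au^4 + bu^3 + cu^2 + du + e. Substituting each data point gives a linear system:
  a - b + c - d + e = -43/3
  e = -4
  a + b + c + d + e = -17/3
  16a + 8b + 4c + 2d + e = -130/3
  81a + 27b + 9c + 3d + e = -261
Solving the system yields a = -5, b = 6, c = -1, d = -5/3, e = -4.
So q(u) = -5u⁴ + 6u³ - u² - (5/3)u - 4.
The coefficient of u^2 is -1.

-1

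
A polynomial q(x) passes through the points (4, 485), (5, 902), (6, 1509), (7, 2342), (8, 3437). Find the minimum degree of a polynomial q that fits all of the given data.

Forward differences of the values at x = 4, 5, 6, 7, 8:
  q  : 485  902  1509  2342  3437
  Δ  : 417  607  833  1095
  Δ^2: 190  226  262
  Δ^3: 36  36
  Δ^4: 0
The third differences are constant (36) and nonzero, while all higher differences vanish, so the minimal degree is 3.

3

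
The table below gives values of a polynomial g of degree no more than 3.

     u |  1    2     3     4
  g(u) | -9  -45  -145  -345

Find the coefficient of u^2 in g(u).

4

Write g(u) = au^3 + bu^2 + cu + d. Substituting each data point gives a linear system:
  a + b + c + d = -9
  8a + 4b + 2c + d = -45
  27a + 9b + 3c + d = -145
  64a + 16b + 4c + d = -345
Solving the system yields a = -6, b = 4, c = -6, d = -1.
So g(u) = -6u^3 + 4u^2 - 6u - 1.
The coefficient of u^2 is 4.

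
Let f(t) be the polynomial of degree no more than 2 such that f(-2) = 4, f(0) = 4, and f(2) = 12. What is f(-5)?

19

Forward differences of the values at t = -2, 0, 2:
  f  : 4  4  12
  Δ  : 0  8
  Δ^2: 8
The second differences are constant, confirming degree 2.
Interpolating (Newton forward form) and evaluating at t = -5 gives f(-5) = 19.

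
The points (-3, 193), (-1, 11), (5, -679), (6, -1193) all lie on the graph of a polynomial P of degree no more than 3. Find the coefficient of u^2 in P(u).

3

Write P(u) = au^3 + bu^2 + cu + d. Substituting each data point gives a linear system:
  -27a + 9b - 3c + d = 193
  -a + b - c + d = 11
  125a + 25b + 5c + d = -679
  216a + 36b + 6c + d = -1193
Solving the system yields a = -6, b = 3, c = -1, d = 1.
So P(u) = -6u^3 + 3u^2 - u + 1.
The coefficient of u^2 is 3.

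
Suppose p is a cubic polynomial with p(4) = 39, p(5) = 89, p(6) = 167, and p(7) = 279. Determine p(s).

p(s) = s^3 - s^2 - 2s - 1

Using the Lagrange interpolation formula with nodes 4, 5, 6, 7:
  L_0(s) = (s - 5)(s - 6)(s - 7) / -6
  L_1(s) = (s - 4)(s - 6)(s - 7) / 2
  L_2(s) = (s - 4)(s - 5)(s - 7) / -2
  L_3(s) = (s - 4)(s - 5)(s - 6) / 6
Then p(s) = 39·L_0(s) + 89·L_1(s) + 167·L_2(s) + 279·L_3(s).
Expanding and collecting terms gives p(s) = s³ - s² - 2s - 1.
Check: p(6) = 167. ✓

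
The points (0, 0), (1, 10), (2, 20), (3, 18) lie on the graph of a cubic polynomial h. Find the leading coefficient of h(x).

Write h(x) = ax^3 + bx^2 + cx + d. Substituting each data point gives a linear system:
  d = 0
  a + b + c + d = 10
  8a + 4b + 2c + d = 20
  27a + 9b + 3c + d = 18
Solving the system yields a = -2, b = 6, c = 6, d = 0.
So h(x) = -2x³ + 6x² + 6x.
The leading coefficient is -2.

-2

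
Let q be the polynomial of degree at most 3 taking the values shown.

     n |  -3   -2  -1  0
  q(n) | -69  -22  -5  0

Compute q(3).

Forward differences of the values at n = -3, -2, -1, 0:
  q  : -69  -22  -5  0
  Δ  : 47  17  5
  Δ^2: -30  -12
  Δ^3: 18
The third differences are constant, confirming degree 3.
Interpolating (Newton forward form) and evaluating at n = 3 gives q(3) = 123.

123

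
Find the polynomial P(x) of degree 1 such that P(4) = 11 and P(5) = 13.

Write P(x) = ax + b. Substituting each data point gives a linear system:
  4a + b = 11
  5a + b = 13
Solving the system yields a = 2, b = 3.
So P(x) = 2x + 3.
Check: P(4) = 11. ✓

P(x) = 2x + 3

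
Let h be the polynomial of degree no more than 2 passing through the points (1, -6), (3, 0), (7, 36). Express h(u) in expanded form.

Using the Lagrange interpolation formula with nodes 1, 3, 7:
  L_0(u) = (u - 3)(u - 7) / 12
  L_1(u) = (u - 1)(u - 7) / -8
  L_2(u) = (u - 1)(u - 3) / 24
Then h(u) = -6·L_0(u) + 0·L_1(u) + 36·L_2(u).
Expanding and collecting terms gives h(u) = u² - u - 6.
Check: h(3) = 0. ✓

h(u) = u^2 - u - 6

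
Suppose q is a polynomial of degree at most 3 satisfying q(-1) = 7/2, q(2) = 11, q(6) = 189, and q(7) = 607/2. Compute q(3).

Write q(u) = au^3 + bu^2 + cu + d. Substituting each data point gives a linear system:
  -a + b - c + d = 7/2
  8a + 4b + 2c + d = 11
  216a + 36b + 6c + d = 189
  343a + 49b + 7c + d = 607/2
Solving the system yields a = 1, b = -1, c = 1/2, d = 6.
So q(u) = u³ - u² + (1/2)u + 6.
Then q(3) = 51/2.

51/2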